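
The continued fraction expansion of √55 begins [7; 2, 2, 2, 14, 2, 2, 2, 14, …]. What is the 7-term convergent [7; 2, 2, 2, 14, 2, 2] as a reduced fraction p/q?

6593/889

a_0 = 7: 7/1
a_1 = 2: 15/2
a_2 = 2: 37/5
a_3 = 2: 89/12
a_4 = 14: 1283/173
a_5 = 2: 2655/358
a_6 = 2: 6593/889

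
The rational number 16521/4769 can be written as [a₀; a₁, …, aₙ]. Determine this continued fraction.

Apply division with remainder until the remainder is 0:
⌊16521/4769⌋ = 3, remainder 2214
⌊4769/2214⌋ = 2, remainder 341
⌊2214/341⌋ = 6, remainder 168
⌊341/168⌋ = 2, remainder 5
⌊168/5⌋ = 33, remainder 3
⌊5/3⌋ = 1, remainder 2
⌊3/2⌋ = 1, remainder 1
⌊2/1⌋ = 2, remainder 0

[3; 2, 6, 2, 33, 1, 1, 2]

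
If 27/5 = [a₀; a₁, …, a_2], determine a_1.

27 = 5·5 + 2, so a_0 = 5
5 = 2·2 + 1, so a_1 = 2

2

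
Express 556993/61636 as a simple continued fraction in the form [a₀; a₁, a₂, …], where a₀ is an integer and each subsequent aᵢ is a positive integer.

⌊556993/61636⌋ = 9, remainder 2269
⌊61636/2269⌋ = 27, remainder 373
⌊2269/373⌋ = 6, remainder 31
⌊373/31⌋ = 12, remainder 1
⌊31/1⌋ = 31, remainder 0

[9; 27, 6, 12, 31]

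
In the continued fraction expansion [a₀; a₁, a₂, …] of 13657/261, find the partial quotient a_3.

6

⌊13657/261⌋ = 52, remainder 85
⌊261/85⌋ = 3, remainder 6
⌊85/6⌋ = 14, remainder 1
⌊6/1⌋ = 6, remainder 0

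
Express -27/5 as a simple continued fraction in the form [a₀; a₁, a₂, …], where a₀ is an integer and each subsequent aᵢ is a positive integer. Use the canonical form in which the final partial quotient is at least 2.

[-6; 1, 1, 2]

-27 ÷ 5 → quotient -6, remainder 3
5 ÷ 3 → quotient 1, remainder 2
3 ÷ 2 → quotient 1, remainder 1
2 ÷ 1 → quotient 2, remainder 0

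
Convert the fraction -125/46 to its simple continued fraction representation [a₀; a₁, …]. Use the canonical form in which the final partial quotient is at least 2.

[-3; 3, 1, 1, 6]

Apply division with remainder until the remainder is 0:
-125 ÷ 46 → quotient -3, remainder 13
46 ÷ 13 → quotient 3, remainder 7
13 ÷ 7 → quotient 1, remainder 6
7 ÷ 6 → quotient 1, remainder 1
6 ÷ 1 → quotient 6, remainder 0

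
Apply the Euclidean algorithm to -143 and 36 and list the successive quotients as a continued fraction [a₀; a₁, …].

-143 = -4·36 + 1, so a_0 = -4
36 = 36·1 + 0, so a_1 = 36

[-4; 36]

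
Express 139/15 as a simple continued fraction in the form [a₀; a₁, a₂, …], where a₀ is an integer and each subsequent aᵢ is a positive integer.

Repeatedly divide and take the remainder:
139 ÷ 15 → quotient 9, remainder 4
15 ÷ 4 → quotient 3, remainder 3
4 ÷ 3 → quotient 1, remainder 1
3 ÷ 1 → quotient 3, remainder 0

[9; 3, 1, 3]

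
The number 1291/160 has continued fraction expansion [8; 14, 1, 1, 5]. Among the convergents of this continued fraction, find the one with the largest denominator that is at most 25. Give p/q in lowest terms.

121/15

a_0 = 8: 8/1  (≤ bound)
a_1 = 14: 113/14  (≤ bound)
a_2 = 1: 121/15  (≤ bound)
a_3 = 1: 234/29  (> 25, stop)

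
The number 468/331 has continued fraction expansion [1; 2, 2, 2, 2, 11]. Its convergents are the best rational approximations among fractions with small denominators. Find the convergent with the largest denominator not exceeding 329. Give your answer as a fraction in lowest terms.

a_0 = 1: 1/1  (≤ bound)
a_1 = 2: 3/2  (≤ bound)
a_2 = 2: 7/5  (≤ bound)
a_3 = 2: 17/12  (≤ bound)
a_4 = 2: 41/29  (≤ bound)
a_5 = 11: 468/331  (> 329, stop)

41/29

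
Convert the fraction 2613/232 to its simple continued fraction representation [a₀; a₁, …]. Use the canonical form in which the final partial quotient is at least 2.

⌊2613/232⌋ = 11, remainder 61
⌊232/61⌋ = 3, remainder 49
⌊61/49⌋ = 1, remainder 12
⌊49/12⌋ = 4, remainder 1
⌊12/1⌋ = 12, remainder 0

[11; 3, 1, 4, 12]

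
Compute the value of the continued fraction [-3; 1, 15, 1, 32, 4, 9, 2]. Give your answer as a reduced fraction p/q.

Compute successive convergents:
a_0 = -3: -3/1
a_1 = 1: -2/1
a_2 = 15: -33/16
a_3 = 1: -35/17
a_4 = 32: -1153/560
a_5 = 4: -4647/2257
a_6 = 9: -42976/20873
a_7 = 2: -90599/44003

-90599/44003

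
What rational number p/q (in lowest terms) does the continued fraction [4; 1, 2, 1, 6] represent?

128/27

a_0 = 4: 4/1
a_1 = 1: 5/1
a_2 = 2: 14/3
a_3 = 1: 19/4
a_4 = 6: 128/27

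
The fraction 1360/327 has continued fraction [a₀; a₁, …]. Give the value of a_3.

Repeatedly divide and take the remainder:
⌊1360/327⌋ = 4, remainder 52
⌊327/52⌋ = 6, remainder 15
⌊52/15⌋ = 3, remainder 7
⌊15/7⌋ = 2, remainder 1

2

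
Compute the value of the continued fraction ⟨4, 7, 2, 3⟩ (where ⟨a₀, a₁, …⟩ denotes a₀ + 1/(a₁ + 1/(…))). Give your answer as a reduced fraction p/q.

215/52

Collapse the nested fraction from the inside out:
Start with 3.
2 + 1/(3/1) = 2 + 1/3 = 7/3
7 + 1/(7/3) = 7 + 3/7 = 52/7
4 + 1/(52/7) = 4 + 7/52 = 215/52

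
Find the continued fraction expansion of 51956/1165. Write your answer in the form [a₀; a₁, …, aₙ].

⌊51956/1165⌋ = 44, remainder 696
⌊1165/696⌋ = 1, remainder 469
⌊696/469⌋ = 1, remainder 227
⌊469/227⌋ = 2, remainder 15
⌊227/15⌋ = 15, remainder 2
⌊15/2⌋ = 7, remainder 1
⌊2/1⌋ = 2, remainder 0

[44; 1, 1, 2, 15, 7, 2]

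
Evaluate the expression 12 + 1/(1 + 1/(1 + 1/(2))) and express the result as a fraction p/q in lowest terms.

63/5

Start with 2.
1 + 1/(2/1) = 1 + 1/2 = 3/2
1 + 1/(3/2) = 1 + 2/3 = 5/3
12 + 1/(5/3) = 12 + 3/5 = 63/5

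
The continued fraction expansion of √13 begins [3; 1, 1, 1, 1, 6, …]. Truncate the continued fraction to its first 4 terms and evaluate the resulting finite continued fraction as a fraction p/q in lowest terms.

Starting at the tail and folding back:
Start with 1.
1 + 1/(1/1) = 1 + 1/1 = 2/1
1 + 1/(2/1) = 1 + 1/2 = 3/2
3 + 1/(3/2) = 3 + 2/3 = 11/3

11/3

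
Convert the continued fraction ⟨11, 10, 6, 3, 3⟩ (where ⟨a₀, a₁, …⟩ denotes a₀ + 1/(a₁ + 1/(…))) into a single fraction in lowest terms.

a_0 = 11: 11/1
a_1 = 10: 111/10
a_2 = 6: 677/61
a_3 = 3: 2142/193
a_4 = 3: 7103/640

7103/640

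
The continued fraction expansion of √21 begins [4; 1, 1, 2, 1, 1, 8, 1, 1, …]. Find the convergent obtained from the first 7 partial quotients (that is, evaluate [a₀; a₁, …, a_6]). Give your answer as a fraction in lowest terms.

a_0 = 4: 4/1
a_1 = 1: 5/1
a_2 = 1: 9/2
a_3 = 2: 23/5
a_4 = 1: 32/7
a_5 = 1: 55/12
a_6 = 8: 472/103

472/103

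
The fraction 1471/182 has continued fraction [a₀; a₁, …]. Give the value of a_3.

2

Apply division with remainder until the remainder is 0:
1471 = 8·182 + 15, so a_0 = 8
182 = 12·15 + 2, so a_1 = 12
15 = 7·2 + 1, so a_2 = 7
2 = 2·1 + 0, so a_3 = 2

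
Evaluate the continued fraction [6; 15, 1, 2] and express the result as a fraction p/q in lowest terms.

Starting at the tail and folding back:
Start with 2.
1 + 1/(2/1) = 1 + 1/2 = 3/2
15 + 1/(3/2) = 15 + 2/3 = 47/3
6 + 1/(47/3) = 6 + 3/47 = 285/47

285/47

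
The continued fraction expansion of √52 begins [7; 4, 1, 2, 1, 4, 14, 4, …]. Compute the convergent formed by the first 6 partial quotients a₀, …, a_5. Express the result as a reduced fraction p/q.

a_0 = 7: 7/1
a_1 = 4: 29/4
a_2 = 1: 36/5
a_3 = 2: 101/14
a_4 = 1: 137/19
a_5 = 4: 649/90

649/90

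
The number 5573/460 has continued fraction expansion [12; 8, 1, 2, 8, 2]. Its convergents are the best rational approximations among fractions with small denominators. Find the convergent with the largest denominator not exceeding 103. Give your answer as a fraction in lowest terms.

a_0 = 12: 12/1  (≤ bound)
a_1 = 8: 97/8  (≤ bound)
a_2 = 1: 109/9  (≤ bound)
a_3 = 2: 315/26  (≤ bound)
a_4 = 8: 2629/217  (> 103, stop)

315/26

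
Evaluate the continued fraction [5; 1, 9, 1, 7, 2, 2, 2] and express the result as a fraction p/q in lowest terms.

6493/1099

Work from the innermost term outward:
Start with 2.
2 + 1/(2/1) = 2 + 1/2 = 5/2
2 + 1/(5/2) = 2 + 2/5 = 12/5
7 + 1/(12/5) = 7 + 5/12 = 89/12
1 + 1/(89/12) = 1 + 12/89 = 101/89
9 + 1/(101/89) = 9 + 89/101 = 998/101
1 + 1/(998/101) = 1 + 101/998 = 1099/998
5 + 1/(1099/998) = 5 + 998/1099 = 6493/1099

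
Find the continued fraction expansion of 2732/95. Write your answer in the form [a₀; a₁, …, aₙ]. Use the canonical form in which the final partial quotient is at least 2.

[28; 1, 3, 7, 1, 2]

Repeatedly divide and take the remainder:
2732 = 28·95 + 72, so a_0 = 28
95 = 1·72 + 23, so a_1 = 1
72 = 3·23 + 3, so a_2 = 3
23 = 7·3 + 2, so a_3 = 7
3 = 1·2 + 1, so a_4 = 1
2 = 2·1 + 0, so a_5 = 2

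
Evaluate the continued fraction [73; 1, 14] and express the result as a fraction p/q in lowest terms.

1109/15

a_0 = 73: 73/1
a_1 = 1: 74/1
a_2 = 14: 1109/15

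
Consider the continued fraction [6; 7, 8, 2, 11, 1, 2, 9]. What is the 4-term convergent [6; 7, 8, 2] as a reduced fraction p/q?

Start with 2.
8 + 1/(2/1) = 8 + 1/2 = 17/2
7 + 1/(17/2) = 7 + 2/17 = 121/17
6 + 1/(121/17) = 6 + 17/121 = 743/121

743/121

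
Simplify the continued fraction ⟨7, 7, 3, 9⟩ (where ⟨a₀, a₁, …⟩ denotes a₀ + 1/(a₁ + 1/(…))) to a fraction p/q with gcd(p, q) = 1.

1463/205

a_0 = 7: 7/1
a_1 = 7: 50/7
a_2 = 3: 157/22
a_3 = 9: 1463/205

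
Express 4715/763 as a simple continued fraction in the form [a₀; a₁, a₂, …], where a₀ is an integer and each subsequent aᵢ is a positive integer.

[6; 5, 1, 1, 3, 9, 2]

⌊4715/763⌋ = 6, remainder 137
⌊763/137⌋ = 5, remainder 78
⌊137/78⌋ = 1, remainder 59
⌊78/59⌋ = 1, remainder 19
⌊59/19⌋ = 3, remainder 2
⌊19/2⌋ = 9, remainder 1
⌊2/1⌋ = 2, remainder 0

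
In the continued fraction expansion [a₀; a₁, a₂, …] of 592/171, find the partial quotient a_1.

2

592 ÷ 171 → quotient 3, remainder 79
171 ÷ 79 → quotient 2, remainder 13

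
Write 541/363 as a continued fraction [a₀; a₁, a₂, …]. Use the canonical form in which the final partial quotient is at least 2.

Repeatedly divide and take the remainder:
541 = 1·363 + 178, so a_0 = 1
363 = 2·178 + 7, so a_1 = 2
178 = 25·7 + 3, so a_2 = 25
7 = 2·3 + 1, so a_3 = 2
3 = 3·1 + 0, so a_4 = 3

[1; 2, 25, 2, 3]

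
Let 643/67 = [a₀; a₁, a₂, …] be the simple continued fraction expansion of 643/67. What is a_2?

Apply division with remainder until the remainder is 0:
643 = 9·67 + 40, so a_0 = 9
67 = 1·40 + 27, so a_1 = 1
40 = 1·27 + 13, so a_2 = 1

1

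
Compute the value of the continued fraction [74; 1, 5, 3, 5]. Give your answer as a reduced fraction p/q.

7559/101

Build up convergents one term at a time:
a_0 = 74: 74/1
a_1 = 1: 75/1
a_2 = 5: 449/6
a_3 = 3: 1422/19
a_4 = 5: 7559/101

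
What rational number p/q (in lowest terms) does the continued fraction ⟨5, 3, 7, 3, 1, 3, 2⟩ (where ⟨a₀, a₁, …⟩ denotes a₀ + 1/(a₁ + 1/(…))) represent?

4122/775

Collapse the nested fraction from the inside out:
Start with 2.
3 + 1/(2/1) = 3 + 1/2 = 7/2
1 + 1/(7/2) = 1 + 2/7 = 9/7
3 + 1/(9/7) = 3 + 7/9 = 34/9
7 + 1/(34/9) = 7 + 9/34 = 247/34
3 + 1/(247/34) = 3 + 34/247 = 775/247
5 + 1/(775/247) = 5 + 247/775 = 4122/775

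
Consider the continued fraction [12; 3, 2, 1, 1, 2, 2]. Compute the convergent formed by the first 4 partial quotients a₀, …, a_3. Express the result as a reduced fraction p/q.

123/10

Start with 1.
2 + 1/(1/1) = 2 + 1/1 = 3/1
3 + 1/(3/1) = 3 + 1/3 = 10/3
12 + 1/(10/3) = 12 + 3/10 = 123/10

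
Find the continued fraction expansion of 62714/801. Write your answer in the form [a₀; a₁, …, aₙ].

Run the Euclidean algorithm, recording each quotient:
62714 = 78·801 + 236, so a_0 = 78
801 = 3·236 + 93, so a_1 = 3
236 = 2·93 + 50, so a_2 = 2
93 = 1·50 + 43, so a_3 = 1
50 = 1·43 + 7, so a_4 = 1
43 = 6·7 + 1, so a_5 = 6
7 = 7·1 + 0, so a_6 = 7

[78; 3, 2, 1, 1, 6, 7]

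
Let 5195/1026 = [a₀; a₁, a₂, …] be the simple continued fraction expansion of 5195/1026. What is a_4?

1

5195 ÷ 1026 → quotient 5, remainder 65
1026 ÷ 65 → quotient 15, remainder 51
65 ÷ 51 → quotient 1, remainder 14
51 ÷ 14 → quotient 3, remainder 9
14 ÷ 9 → quotient 1, remainder 5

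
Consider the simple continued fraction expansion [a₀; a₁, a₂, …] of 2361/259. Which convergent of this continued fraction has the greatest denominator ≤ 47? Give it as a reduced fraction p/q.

List convergents until the denominator exceeds the bound:
a_0 = 9: 9/1  (≤ bound)
a_1 = 8: 73/8  (≤ bound)
a_2 = 1: 82/9  (≤ bound)
a_3 = 1: 155/17  (≤ bound)
a_4 = 1: 237/26  (≤ bound)
a_5 = 2: 629/69  (> 47, stop)

237/26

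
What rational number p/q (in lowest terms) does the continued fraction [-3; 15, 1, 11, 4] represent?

-2291/780

Start with 4.
11 + 1/(4/1) = 11 + 1/4 = 45/4
1 + 1/(45/4) = 1 + 4/45 = 49/45
15 + 1/(49/45) = 15 + 45/49 = 780/49
-3 + 1/(780/49) = -3 + 49/780 = -2291/780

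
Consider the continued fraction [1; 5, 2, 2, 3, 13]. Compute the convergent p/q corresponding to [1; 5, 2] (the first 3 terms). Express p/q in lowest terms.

13/11

Use the convergent recurrence hₖ = aₖ·hₖ₋₁ + hₖ₋₂ (and likewise for the denominators kₖ):
a_0 = 1: 1/1
a_1 = 5: 6/5
a_2 = 2: 13/11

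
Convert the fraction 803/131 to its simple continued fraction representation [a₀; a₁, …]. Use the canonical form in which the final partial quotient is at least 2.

803 = 6·131 + 17, so a_0 = 6
131 = 7·17 + 12, so a_1 = 7
17 = 1·12 + 5, so a_2 = 1
12 = 2·5 + 2, so a_3 = 2
5 = 2·2 + 1, so a_4 = 2
2 = 2·1 + 0, so a_5 = 2

[6; 7, 1, 2, 2, 2]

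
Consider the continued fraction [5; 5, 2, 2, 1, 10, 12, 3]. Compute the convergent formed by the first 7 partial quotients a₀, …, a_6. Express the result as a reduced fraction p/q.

Start with 12.
10 + 1/(12/1) = 10 + 1/12 = 121/12
1 + 1/(121/12) = 1 + 12/121 = 133/121
2 + 1/(133/121) = 2 + 121/133 = 387/133
2 + 1/(387/133) = 2 + 133/387 = 907/387
5 + 1/(907/387) = 5 + 387/907 = 4922/907
5 + 1/(4922/907) = 5 + 907/4922 = 25517/4922

25517/4922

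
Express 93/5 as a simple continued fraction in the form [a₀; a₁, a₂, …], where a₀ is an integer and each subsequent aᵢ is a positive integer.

⌊93/5⌋ = 18, remainder 3
⌊5/3⌋ = 1, remainder 2
⌊3/2⌋ = 1, remainder 1
⌊2/1⌋ = 2, remainder 0

[18; 1, 1, 2]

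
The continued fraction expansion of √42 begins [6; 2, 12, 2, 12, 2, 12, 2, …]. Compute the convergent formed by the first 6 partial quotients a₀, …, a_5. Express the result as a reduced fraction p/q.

8749/1350

Build up convergents one term at a time:
a_0 = 6: 6/1
a_1 = 2: 13/2
a_2 = 12: 162/25
a_3 = 2: 337/52
a_4 = 12: 4206/649
a_5 = 2: 8749/1350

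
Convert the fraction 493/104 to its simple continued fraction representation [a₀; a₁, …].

[4; 1, 2, 1, 5, 1, 3]

Run the Euclidean algorithm, recording each quotient:
493 ÷ 104 → quotient 4, remainder 77
104 ÷ 77 → quotient 1, remainder 27
77 ÷ 27 → quotient 2, remainder 23
27 ÷ 23 → quotient 1, remainder 4
23 ÷ 4 → quotient 5, remainder 3
4 ÷ 3 → quotient 1, remainder 1
3 ÷ 1 → quotient 3, remainder 0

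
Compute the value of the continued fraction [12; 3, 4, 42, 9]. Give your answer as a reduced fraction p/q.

60973/4954

Work from the innermost term outward:
Start with 9.
42 + 1/(9/1) = 42 + 1/9 = 379/9
4 + 1/(379/9) = 4 + 9/379 = 1525/379
3 + 1/(1525/379) = 3 + 379/1525 = 4954/1525
12 + 1/(4954/1525) = 12 + 1525/4954 = 60973/4954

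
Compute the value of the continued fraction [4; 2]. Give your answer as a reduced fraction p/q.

Compute successive convergents:
a_0 = 4: 4/1
a_1 = 2: 9/2

9/2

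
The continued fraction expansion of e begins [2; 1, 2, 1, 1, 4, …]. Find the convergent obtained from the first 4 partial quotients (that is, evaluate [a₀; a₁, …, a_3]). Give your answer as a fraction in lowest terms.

11/4

a_0 = 2: 2/1
a_1 = 1: 3/1
a_2 = 2: 8/3
a_3 = 1: 11/4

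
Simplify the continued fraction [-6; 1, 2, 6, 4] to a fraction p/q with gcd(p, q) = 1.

a_0 = -6: -6/1
a_1 = 1: -5/1
a_2 = 2: -16/3
a_3 = 6: -101/19
a_4 = 4: -420/79

-420/79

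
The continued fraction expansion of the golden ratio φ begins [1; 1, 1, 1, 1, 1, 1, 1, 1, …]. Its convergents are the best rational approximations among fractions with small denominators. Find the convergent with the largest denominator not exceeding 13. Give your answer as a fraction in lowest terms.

21/13

a_0 = 1: 1/1  (≤ bound)
a_1 = 1: 2/1  (≤ bound)
a_2 = 1: 3/2  (≤ bound)
a_3 = 1: 5/3  (≤ bound)
a_4 = 1: 8/5  (≤ bound)
a_5 = 1: 13/8  (≤ bound)
a_6 = 1: 21/13  (≤ bound)
a_7 = 1: 34/21  (> 13, stop)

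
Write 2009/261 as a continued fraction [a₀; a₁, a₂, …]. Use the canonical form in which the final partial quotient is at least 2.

[7; 1, 2, 3, 3, 2, 3]

⌊2009/261⌋ = 7, remainder 182
⌊261/182⌋ = 1, remainder 79
⌊182/79⌋ = 2, remainder 24
⌊79/24⌋ = 3, remainder 7
⌊24/7⌋ = 3, remainder 3
⌊7/3⌋ = 2, remainder 1
⌊3/1⌋ = 3, remainder 0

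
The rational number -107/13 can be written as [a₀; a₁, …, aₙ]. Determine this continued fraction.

[-9; 1, 3, 3]

-107 = -9·13 + 10, so a_0 = -9
13 = 1·10 + 3, so a_1 = 1
10 = 3·3 + 1, so a_2 = 3
3 = 3·1 + 0, so a_3 = 3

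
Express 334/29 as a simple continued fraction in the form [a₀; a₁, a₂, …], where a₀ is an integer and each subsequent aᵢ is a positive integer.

[11; 1, 1, 14]

Repeatedly divide and take the remainder:
334 = 11·29 + 15, so a_0 = 11
29 = 1·15 + 14, so a_1 = 1
15 = 1·14 + 1, so a_2 = 1
14 = 14·1 + 0, so a_3 = 14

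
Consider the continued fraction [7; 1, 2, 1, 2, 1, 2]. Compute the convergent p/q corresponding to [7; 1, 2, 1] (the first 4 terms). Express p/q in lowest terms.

31/4

Start with 1.
2 + 1/(1/1) = 2 + 1/1 = 3/1
1 + 1/(3/1) = 1 + 1/3 = 4/3
7 + 1/(4/3) = 7 + 3/4 = 31/4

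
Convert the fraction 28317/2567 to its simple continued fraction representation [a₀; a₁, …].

Run the Euclidean algorithm, recording each quotient:
28317 ÷ 2567 → quotient 11, remainder 80
2567 ÷ 80 → quotient 32, remainder 7
80 ÷ 7 → quotient 11, remainder 3
7 ÷ 3 → quotient 2, remainder 1
3 ÷ 1 → quotient 3, remainder 0

[11; 32, 11, 2, 3]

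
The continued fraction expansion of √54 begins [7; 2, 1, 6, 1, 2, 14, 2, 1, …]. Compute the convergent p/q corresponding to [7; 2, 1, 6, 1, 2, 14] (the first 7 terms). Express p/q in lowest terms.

Use the convergent recurrence hₖ = aₖ·hₖ₋₁ + hₖ₋₂ (and likewise for the denominators kₖ):
a_0 = 7: 7/1
a_1 = 2: 15/2
a_2 = 1: 22/3
a_3 = 6: 147/20
a_4 = 1: 169/23
a_5 = 2: 485/66
a_6 = 14: 6959/947

6959/947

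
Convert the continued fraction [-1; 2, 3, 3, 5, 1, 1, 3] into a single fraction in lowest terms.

-535/946

Start with 3.
1 + 1/(3/1) = 1 + 1/3 = 4/3
1 + 1/(4/3) = 1 + 3/4 = 7/4
5 + 1/(7/4) = 5 + 4/7 = 39/7
3 + 1/(39/7) = 3 + 7/39 = 124/39
3 + 1/(124/39) = 3 + 39/124 = 411/124
2 + 1/(411/124) = 2 + 124/411 = 946/411
-1 + 1/(946/411) = -1 + 411/946 = -535/946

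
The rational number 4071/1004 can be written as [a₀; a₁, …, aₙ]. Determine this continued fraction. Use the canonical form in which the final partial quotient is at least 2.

[4; 18, 3, 1, 13]

4071 ÷ 1004 → quotient 4, remainder 55
1004 ÷ 55 → quotient 18, remainder 14
55 ÷ 14 → quotient 3, remainder 13
14 ÷ 13 → quotient 1, remainder 1
13 ÷ 1 → quotient 13, remainder 0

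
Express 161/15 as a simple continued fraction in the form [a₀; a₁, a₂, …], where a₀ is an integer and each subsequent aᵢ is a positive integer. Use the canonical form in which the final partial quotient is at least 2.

[10; 1, 2, 1, 3]

161 = 10·15 + 11, so a_0 = 10
15 = 1·11 + 4, so a_1 = 1
11 = 2·4 + 3, so a_2 = 2
4 = 1·3 + 1, so a_3 = 1
3 = 3·1 + 0, so a_4 = 3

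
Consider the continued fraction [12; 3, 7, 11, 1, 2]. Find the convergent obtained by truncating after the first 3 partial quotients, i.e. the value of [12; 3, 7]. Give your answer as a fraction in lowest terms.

Start with 7.
3 + 1/(7/1) = 3 + 1/7 = 22/7
12 + 1/(22/7) = 12 + 7/22 = 271/22

271/22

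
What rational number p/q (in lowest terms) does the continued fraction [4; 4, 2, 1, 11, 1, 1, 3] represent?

4721/1116

a_0 = 4: 4/1
a_1 = 4: 17/4
a_2 = 2: 38/9
a_3 = 1: 55/13
a_4 = 11: 643/152
a_5 = 1: 698/165
a_6 = 1: 1341/317
a_7 = 3: 4721/1116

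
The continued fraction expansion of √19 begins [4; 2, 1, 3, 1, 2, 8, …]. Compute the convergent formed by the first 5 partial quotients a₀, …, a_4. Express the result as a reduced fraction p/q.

a_0 = 4: 4/1
a_1 = 2: 9/2
a_2 = 1: 13/3
a_3 = 3: 48/11
a_4 = 1: 61/14

61/14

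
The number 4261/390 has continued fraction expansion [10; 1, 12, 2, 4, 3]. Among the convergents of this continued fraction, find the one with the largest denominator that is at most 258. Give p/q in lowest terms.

List convergents until the denominator exceeds the bound:
a_0 = 10: 10/1  (≤ bound)
a_1 = 1: 11/1  (≤ bound)
a_2 = 12: 142/13  (≤ bound)
a_3 = 2: 295/27  (≤ bound)
a_4 = 4: 1322/121  (≤ bound)
a_5 = 3: 4261/390  (> 258, stop)

1322/121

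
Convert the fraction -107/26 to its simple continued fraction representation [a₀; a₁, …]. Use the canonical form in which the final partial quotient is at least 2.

⌊-107/26⌋ = -5, remainder 23
⌊26/23⌋ = 1, remainder 3
⌊23/3⌋ = 7, remainder 2
⌊3/2⌋ = 1, remainder 1
⌊2/1⌋ = 2, remainder 0

[-5; 1, 7, 1, 2]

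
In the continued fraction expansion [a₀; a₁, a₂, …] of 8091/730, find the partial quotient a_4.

Repeatedly divide and take the remainder:
⌊8091/730⌋ = 11, remainder 61
⌊730/61⌋ = 11, remainder 59
⌊61/59⌋ = 1, remainder 2
⌊59/2⌋ = 29, remainder 1
⌊2/1⌋ = 2, remainder 0

2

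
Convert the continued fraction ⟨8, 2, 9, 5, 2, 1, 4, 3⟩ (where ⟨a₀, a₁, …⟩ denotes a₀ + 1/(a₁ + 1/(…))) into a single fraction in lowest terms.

Starting at the tail and folding back:
Start with 3.
4 + 1/(3/1) = 4 + 1/3 = 13/3
1 + 1/(13/3) = 1 + 3/13 = 16/13
2 + 1/(16/13) = 2 + 13/16 = 45/16
5 + 1/(45/16) = 5 + 16/45 = 241/45
9 + 1/(241/45) = 9 + 45/241 = 2214/241
2 + 1/(2214/241) = 2 + 241/2214 = 4669/2214
8 + 1/(4669/2214) = 8 + 2214/4669 = 39566/4669

39566/4669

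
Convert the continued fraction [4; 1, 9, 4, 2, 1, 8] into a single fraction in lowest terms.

5667/1156

a_0 = 4: 4/1
a_1 = 1: 5/1
a_2 = 9: 49/10
a_3 = 4: 201/41
a_4 = 2: 451/92
a_5 = 1: 652/133
a_6 = 8: 5667/1156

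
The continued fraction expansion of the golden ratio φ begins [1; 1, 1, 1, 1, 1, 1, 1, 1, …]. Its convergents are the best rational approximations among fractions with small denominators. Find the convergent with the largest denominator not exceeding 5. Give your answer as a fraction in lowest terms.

8/5

a_0 = 1: 1/1  (≤ bound)
a_1 = 1: 2/1  (≤ bound)
a_2 = 1: 3/2  (≤ bound)
a_3 = 1: 5/3  (≤ bound)
a_4 = 1: 8/5  (≤ bound)
a_5 = 1: 13/8  (> 5, stop)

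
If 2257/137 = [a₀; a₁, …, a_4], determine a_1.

2

Apply division with remainder until the remainder is 0:
⌊2257/137⌋ = 16, remainder 65
⌊137/65⌋ = 2, remainder 7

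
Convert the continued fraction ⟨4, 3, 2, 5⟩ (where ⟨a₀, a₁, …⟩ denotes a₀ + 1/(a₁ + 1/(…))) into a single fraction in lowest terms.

Start with 5.
2 + 1/(5/1) = 2 + 1/5 = 11/5
3 + 1/(11/5) = 3 + 5/11 = 38/11
4 + 1/(38/11) = 4 + 11/38 = 163/38

163/38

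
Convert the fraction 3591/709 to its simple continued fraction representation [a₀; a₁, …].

[5; 15, 2, 2, 2, 1, 2]

3591 ÷ 709 → quotient 5, remainder 46
709 ÷ 46 → quotient 15, remainder 19
46 ÷ 19 → quotient 2, remainder 8
19 ÷ 8 → quotient 2, remainder 3
8 ÷ 3 → quotient 2, remainder 2
3 ÷ 2 → quotient 1, remainder 1
2 ÷ 1 → quotient 2, remainder 0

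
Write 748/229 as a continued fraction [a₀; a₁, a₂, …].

748 ÷ 229 → quotient 3, remainder 61
229 ÷ 61 → quotient 3, remainder 46
61 ÷ 46 → quotient 1, remainder 15
46 ÷ 15 → quotient 3, remainder 1
15 ÷ 1 → quotient 15, remainder 0

[3; 3, 1, 3, 15]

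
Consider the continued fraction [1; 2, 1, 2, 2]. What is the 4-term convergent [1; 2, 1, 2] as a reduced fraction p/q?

Compute successive convergents:
a_0 = 1: 1/1
a_1 = 2: 3/2
a_2 = 1: 4/3
a_3 = 2: 11/8

11/8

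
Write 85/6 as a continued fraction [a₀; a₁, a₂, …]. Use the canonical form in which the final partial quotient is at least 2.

85 = 14·6 + 1, so a_0 = 14
6 = 6·1 + 0, so a_1 = 6

[14; 6]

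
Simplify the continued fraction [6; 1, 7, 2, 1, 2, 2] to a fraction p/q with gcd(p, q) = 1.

a_0 = 6: 6/1
a_1 = 1: 7/1
a_2 = 7: 55/8
a_3 = 2: 117/17
a_4 = 1: 172/25
a_5 = 2: 461/67
a_6 = 2: 1094/159

1094/159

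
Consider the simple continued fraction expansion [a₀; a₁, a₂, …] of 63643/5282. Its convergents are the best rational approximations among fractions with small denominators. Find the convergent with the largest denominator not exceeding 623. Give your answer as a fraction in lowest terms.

6880/571

List convergents until the denominator exceeds the bound:
a_0 = 12: 12/1  (≤ bound)
a_1 = 20: 241/20  (≤ bound)
a_2 = 2: 494/41  (≤ bound)
a_3 = 1: 735/61  (≤ bound)
a_4 = 1: 1229/102  (≤ bound)
a_5 = 5: 6880/571  (≤ bound)
a_6 = 1: 8109/673  (> 623, stop)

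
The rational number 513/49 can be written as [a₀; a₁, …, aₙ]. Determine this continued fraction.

[10; 2, 7, 1, 2]

513 ÷ 49 → quotient 10, remainder 23
49 ÷ 23 → quotient 2, remainder 3
23 ÷ 3 → quotient 7, remainder 2
3 ÷ 2 → quotient 1, remainder 1
2 ÷ 1 → quotient 2, remainder 0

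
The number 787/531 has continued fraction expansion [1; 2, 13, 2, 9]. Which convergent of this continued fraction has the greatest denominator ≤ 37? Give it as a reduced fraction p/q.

a_0 = 1: 1/1  (≤ bound)
a_1 = 2: 3/2  (≤ bound)
a_2 = 13: 40/27  (≤ bound)
a_3 = 2: 83/56  (> 37, stop)

40/27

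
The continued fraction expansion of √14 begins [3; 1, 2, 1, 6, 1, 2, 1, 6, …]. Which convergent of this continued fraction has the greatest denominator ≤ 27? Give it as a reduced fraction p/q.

101/27

a_0 = 3: 3/1  (≤ bound)
a_1 = 1: 4/1  (≤ bound)
a_2 = 2: 11/3  (≤ bound)
a_3 = 1: 15/4  (≤ bound)
a_4 = 6: 101/27  (≤ bound)
a_5 = 1: 116/31  (> 27, stop)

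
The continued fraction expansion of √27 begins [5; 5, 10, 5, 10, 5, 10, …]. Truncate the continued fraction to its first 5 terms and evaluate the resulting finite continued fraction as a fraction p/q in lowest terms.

a_0 = 5: 5/1
a_1 = 5: 26/5
a_2 = 10: 265/51
a_3 = 5: 1351/260
a_4 = 10: 13775/2651

13775/2651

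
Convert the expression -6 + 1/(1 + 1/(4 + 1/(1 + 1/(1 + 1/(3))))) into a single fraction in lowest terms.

-202/39

Start with 3.
1 + 1/(3/1) = 1 + 1/3 = 4/3
1 + 1/(4/3) = 1 + 3/4 = 7/4
4 + 1/(7/4) = 4 + 4/7 = 32/7
1 + 1/(32/7) = 1 + 7/32 = 39/32
-6 + 1/(39/32) = -6 + 32/39 = -202/39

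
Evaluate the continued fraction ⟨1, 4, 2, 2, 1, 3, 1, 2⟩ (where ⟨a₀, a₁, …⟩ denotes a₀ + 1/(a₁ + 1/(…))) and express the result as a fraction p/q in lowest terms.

Start with 2.
1 + 1/(2/1) = 1 + 1/2 = 3/2
3 + 1/(3/2) = 3 + 2/3 = 11/3
1 + 1/(11/3) = 1 + 3/11 = 14/11
2 + 1/(14/11) = 2 + 11/14 = 39/14
2 + 1/(39/14) = 2 + 14/39 = 92/39
4 + 1/(92/39) = 4 + 39/92 = 407/92
1 + 1/(407/92) = 1 + 92/407 = 499/407

499/407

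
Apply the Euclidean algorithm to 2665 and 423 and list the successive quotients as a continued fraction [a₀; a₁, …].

⌊2665/423⌋ = 6, remainder 127
⌊423/127⌋ = 3, remainder 42
⌊127/42⌋ = 3, remainder 1
⌊42/1⌋ = 42, remainder 0

[6; 3, 3, 42]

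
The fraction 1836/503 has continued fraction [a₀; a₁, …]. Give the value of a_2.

1836 ÷ 503 → quotient 3, remainder 327
503 ÷ 327 → quotient 1, remainder 176
327 ÷ 176 → quotient 1, remainder 151

1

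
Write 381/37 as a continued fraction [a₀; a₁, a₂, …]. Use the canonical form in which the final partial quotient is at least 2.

Repeatedly divide and take the remainder:
381 = 10·37 + 11, so a_0 = 10
37 = 3·11 + 4, so a_1 = 3
11 = 2·4 + 3, so a_2 = 2
4 = 1·3 + 1, so a_3 = 1
3 = 3·1 + 0, so a_4 = 3

[10; 3, 2, 1, 3]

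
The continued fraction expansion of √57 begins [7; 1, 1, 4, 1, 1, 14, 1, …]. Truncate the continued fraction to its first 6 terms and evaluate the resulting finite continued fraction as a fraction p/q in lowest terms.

151/20

Use the convergent recurrence hₖ = aₖ·hₖ₋₁ + hₖ₋₂ (and likewise for the denominators kₖ):
a_0 = 7: 7/1
a_1 = 1: 8/1
a_2 = 1: 15/2
a_3 = 4: 68/9
a_4 = 1: 83/11
a_5 = 1: 151/20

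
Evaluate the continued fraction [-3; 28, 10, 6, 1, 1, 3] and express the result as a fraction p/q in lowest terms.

-38899/13122

a_0 = -3: -3/1
a_1 = 28: -83/28
a_2 = 10: -833/281
a_3 = 6: -5081/1714
a_4 = 1: -5914/1995
a_5 = 1: -10995/3709
a_6 = 3: -38899/13122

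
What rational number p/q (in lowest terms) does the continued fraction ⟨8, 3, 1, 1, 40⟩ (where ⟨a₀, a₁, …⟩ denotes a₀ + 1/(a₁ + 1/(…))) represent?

Work from the innermost term outward:
Start with 40.
1 + 1/(40/1) = 1 + 1/40 = 41/40
1 + 1/(41/40) = 1 + 40/41 = 81/41
3 + 1/(81/41) = 3 + 41/81 = 284/81
8 + 1/(284/81) = 8 + 81/284 = 2353/284

2353/284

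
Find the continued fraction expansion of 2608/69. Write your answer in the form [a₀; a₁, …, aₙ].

[37; 1, 3, 1, 13]

⌊2608/69⌋ = 37, remainder 55
⌊69/55⌋ = 1, remainder 14
⌊55/14⌋ = 3, remainder 13
⌊14/13⌋ = 1, remainder 1
⌊13/1⌋ = 13, remainder 0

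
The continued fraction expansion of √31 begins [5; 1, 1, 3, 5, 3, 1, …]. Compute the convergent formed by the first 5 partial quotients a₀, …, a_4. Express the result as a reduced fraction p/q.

a_0 = 5: 5/1
a_1 = 1: 6/1
a_2 = 1: 11/2
a_3 = 3: 39/7
a_4 = 5: 206/37

206/37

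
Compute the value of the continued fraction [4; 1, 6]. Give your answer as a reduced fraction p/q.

34/7

Start with 6.
1 + 1/(6/1) = 1 + 1/6 = 7/6
4 + 1/(7/6) = 4 + 6/7 = 34/7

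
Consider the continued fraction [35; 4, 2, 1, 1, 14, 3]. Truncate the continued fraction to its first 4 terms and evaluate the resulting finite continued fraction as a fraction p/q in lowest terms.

458/13

Starting at the tail and folding back:
Start with 1.
2 + 1/(1/1) = 2 + 1/1 = 3/1
4 + 1/(3/1) = 4 + 1/3 = 13/3
35 + 1/(13/3) = 35 + 3/13 = 458/13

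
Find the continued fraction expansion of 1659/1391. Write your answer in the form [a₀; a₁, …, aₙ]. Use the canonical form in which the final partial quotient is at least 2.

Repeatedly divide and take the remainder:
1659 ÷ 1391 → quotient 1, remainder 268
1391 ÷ 268 → quotient 5, remainder 51
268 ÷ 51 → quotient 5, remainder 13
51 ÷ 13 → quotient 3, remainder 12
13 ÷ 12 → quotient 1, remainder 1
12 ÷ 1 → quotient 12, remainder 0

[1; 5, 5, 3, 1, 12]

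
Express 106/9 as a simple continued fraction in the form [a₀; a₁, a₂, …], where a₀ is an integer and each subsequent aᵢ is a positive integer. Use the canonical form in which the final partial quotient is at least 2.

106 = 11·9 + 7, so a_0 = 11
9 = 1·7 + 2, so a_1 = 1
7 = 3·2 + 1, so a_2 = 3
2 = 2·1 + 0, so a_3 = 2

[11; 1, 3, 2]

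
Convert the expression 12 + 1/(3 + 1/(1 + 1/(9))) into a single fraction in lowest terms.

478/39

Compute successive convergents:
a_0 = 12: 12/1
a_1 = 3: 37/3
a_2 = 1: 49/4
a_3 = 9: 478/39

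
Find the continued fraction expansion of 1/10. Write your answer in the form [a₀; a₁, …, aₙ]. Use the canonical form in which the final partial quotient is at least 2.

[0; 10]

1 = 0·10 + 1, so a_0 = 0
10 = 10·1 + 0, so a_1 = 10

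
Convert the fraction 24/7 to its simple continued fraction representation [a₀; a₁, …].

[3; 2, 3]

Apply division with remainder until the remainder is 0:
24 ÷ 7 → quotient 3, remainder 3
7 ÷ 3 → quotient 2, remainder 1
3 ÷ 1 → quotient 3, remainder 0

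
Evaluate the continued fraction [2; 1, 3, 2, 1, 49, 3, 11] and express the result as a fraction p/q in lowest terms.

61222/22107

Collapse the nested fraction from the inside out:
Start with 11.
3 + 1/(11/1) = 3 + 1/11 = 34/11
49 + 1/(34/11) = 49 + 11/34 = 1677/34
1 + 1/(1677/34) = 1 + 34/1677 = 1711/1677
2 + 1/(1711/1677) = 2 + 1677/1711 = 5099/1711
3 + 1/(5099/1711) = 3 + 1711/5099 = 17008/5099
1 + 1/(17008/5099) = 1 + 5099/17008 = 22107/17008
2 + 1/(22107/17008) = 2 + 17008/22107 = 61222/22107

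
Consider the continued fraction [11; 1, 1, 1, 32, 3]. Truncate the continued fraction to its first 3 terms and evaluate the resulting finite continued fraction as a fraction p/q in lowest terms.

Build up convergents one term at a time:
a_0 = 11: 11/1
a_1 = 1: 12/1
a_2 = 1: 23/2

23/2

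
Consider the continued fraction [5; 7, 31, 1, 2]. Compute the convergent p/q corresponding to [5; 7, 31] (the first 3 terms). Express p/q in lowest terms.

Build up convergents one term at a time:
a_0 = 5: 5/1
a_1 = 7: 36/7
a_2 = 31: 1121/218

1121/218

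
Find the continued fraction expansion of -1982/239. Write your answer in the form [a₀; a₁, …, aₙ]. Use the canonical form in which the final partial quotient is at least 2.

⌊-1982/239⌋ = -9, remainder 169
⌊239/169⌋ = 1, remainder 70
⌊169/70⌋ = 2, remainder 29
⌊70/29⌋ = 2, remainder 12
⌊29/12⌋ = 2, remainder 5
⌊12/5⌋ = 2, remainder 2
⌊5/2⌋ = 2, remainder 1
⌊2/1⌋ = 2, remainder 0

[-9; 1, 2, 2, 2, 2, 2, 2]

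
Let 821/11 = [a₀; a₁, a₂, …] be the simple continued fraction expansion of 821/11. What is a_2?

1

⌊821/11⌋ = 74, remainder 7
⌊11/7⌋ = 1, remainder 4
⌊7/4⌋ = 1, remainder 3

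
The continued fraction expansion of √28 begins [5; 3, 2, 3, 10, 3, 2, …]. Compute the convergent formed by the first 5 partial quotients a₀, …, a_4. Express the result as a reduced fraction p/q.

1307/247

Starting at the tail and folding back:
Start with 10.
3 + 1/(10/1) = 3 + 1/10 = 31/10
2 + 1/(31/10) = 2 + 10/31 = 72/31
3 + 1/(72/31) = 3 + 31/72 = 247/72
5 + 1/(247/72) = 5 + 72/247 = 1307/247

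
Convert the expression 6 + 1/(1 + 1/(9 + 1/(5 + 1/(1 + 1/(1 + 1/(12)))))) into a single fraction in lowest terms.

Build up convergents one term at a time:
a_0 = 6: 6/1
a_1 = 1: 7/1
a_2 = 9: 69/10
a_3 = 5: 352/51
a_4 = 1: 421/61
a_5 = 1: 773/112
a_6 = 12: 9697/1405

9697/1405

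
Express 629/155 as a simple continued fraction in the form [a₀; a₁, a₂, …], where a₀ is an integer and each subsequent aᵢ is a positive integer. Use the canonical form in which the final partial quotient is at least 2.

[4; 17, 4, 2]

629 ÷ 155 → quotient 4, remainder 9
155 ÷ 9 → quotient 17, remainder 2
9 ÷ 2 → quotient 4, remainder 1
2 ÷ 1 → quotient 2, remainder 0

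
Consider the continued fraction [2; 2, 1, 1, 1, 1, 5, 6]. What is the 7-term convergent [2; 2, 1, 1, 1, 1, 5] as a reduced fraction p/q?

a_0 = 2: 2/1
a_1 = 2: 5/2
a_2 = 1: 7/3
a_3 = 1: 12/5
a_4 = 1: 19/8
a_5 = 1: 31/13
a_6 = 5: 174/73

174/73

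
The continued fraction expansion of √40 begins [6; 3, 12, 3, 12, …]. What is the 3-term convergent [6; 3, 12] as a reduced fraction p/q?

234/37

Start with 12.
3 + 1/(12/1) = 3 + 1/12 = 37/12
6 + 1/(37/12) = 6 + 12/37 = 234/37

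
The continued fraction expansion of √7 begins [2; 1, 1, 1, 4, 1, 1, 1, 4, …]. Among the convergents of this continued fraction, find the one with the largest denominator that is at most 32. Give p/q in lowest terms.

List convergents until the denominator exceeds the bound:
a_0 = 2: 2/1  (≤ bound)
a_1 = 1: 3/1  (≤ bound)
a_2 = 1: 5/2  (≤ bound)
a_3 = 1: 8/3  (≤ bound)
a_4 = 4: 37/14  (≤ bound)
a_5 = 1: 45/17  (≤ bound)
a_6 = 1: 82/31  (≤ bound)
a_7 = 1: 127/48  (> 32, stop)

82/31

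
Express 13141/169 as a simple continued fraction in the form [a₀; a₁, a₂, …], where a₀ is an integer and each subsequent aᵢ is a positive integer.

[77; 1, 3, 8, 5]

13141 = 77·169 + 128, so a_0 = 77
169 = 1·128 + 41, so a_1 = 1
128 = 3·41 + 5, so a_2 = 3
41 = 8·5 + 1, so a_3 = 8
5 = 5·1 + 0, so a_4 = 5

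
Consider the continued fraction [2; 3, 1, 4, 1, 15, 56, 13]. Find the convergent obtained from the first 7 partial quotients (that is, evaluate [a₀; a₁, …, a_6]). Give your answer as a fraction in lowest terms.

Start with 56.
15 + 1/(56/1) = 15 + 1/56 = 841/56
1 + 1/(841/56) = 1 + 56/841 = 897/841
4 + 1/(897/841) = 4 + 841/897 = 4429/897
1 + 1/(4429/897) = 1 + 897/4429 = 5326/4429
3 + 1/(5326/4429) = 3 + 4429/5326 = 20407/5326
2 + 1/(20407/5326) = 2 + 5326/20407 = 46140/20407

46140/20407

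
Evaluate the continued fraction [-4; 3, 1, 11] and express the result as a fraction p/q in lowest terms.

Build up convergents one term at a time:
a_0 = -4: -4/1
a_1 = 3: -11/3
a_2 = 1: -15/4
a_3 = 11: -176/47

-176/47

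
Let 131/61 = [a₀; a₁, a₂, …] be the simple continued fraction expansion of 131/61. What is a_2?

131 = 2·61 + 9, so a_0 = 2
61 = 6·9 + 7, so a_1 = 6
9 = 1·7 + 2, so a_2 = 1

1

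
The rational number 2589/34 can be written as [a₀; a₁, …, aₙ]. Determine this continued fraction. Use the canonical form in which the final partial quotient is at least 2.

[76; 6, 1, 4]

Repeatedly divide and take the remainder:
⌊2589/34⌋ = 76, remainder 5
⌊34/5⌋ = 6, remainder 4
⌊5/4⌋ = 1, remainder 1
⌊4/1⌋ = 4, remainder 0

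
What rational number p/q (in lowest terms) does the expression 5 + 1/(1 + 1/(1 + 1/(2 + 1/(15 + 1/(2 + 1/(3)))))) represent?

3101/554

Use the convergent recurrence hₖ = aₖ·hₖ₋₁ + hₖ₋₂ (and likewise for the denominators kₖ):
a_0 = 5: 5/1
a_1 = 1: 6/1
a_2 = 1: 11/2
a_3 = 2: 28/5
a_4 = 15: 431/77
a_5 = 2: 890/159
a_6 = 3: 3101/554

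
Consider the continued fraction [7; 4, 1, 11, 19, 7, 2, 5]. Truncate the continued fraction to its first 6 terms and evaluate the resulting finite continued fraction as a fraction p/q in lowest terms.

a_0 = 7: 7/1
a_1 = 4: 29/4
a_2 = 1: 36/5
a_3 = 11: 425/59
a_4 = 19: 8111/1126
a_5 = 7: 57202/7941

57202/7941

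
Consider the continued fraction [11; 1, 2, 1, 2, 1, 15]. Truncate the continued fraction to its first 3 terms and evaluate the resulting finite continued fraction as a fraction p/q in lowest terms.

35/3

a_0 = 11: 11/1
a_1 = 1: 12/1
a_2 = 2: 35/3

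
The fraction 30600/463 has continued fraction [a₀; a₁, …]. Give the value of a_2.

30600 = 66·463 + 42, so a_0 = 66
463 = 11·42 + 1, so a_1 = 11
42 = 42·1 + 0, so a_2 = 42

42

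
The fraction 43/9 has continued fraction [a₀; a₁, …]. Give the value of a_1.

43 = 4·9 + 7, so a_0 = 4
9 = 1·7 + 2, so a_1 = 1

1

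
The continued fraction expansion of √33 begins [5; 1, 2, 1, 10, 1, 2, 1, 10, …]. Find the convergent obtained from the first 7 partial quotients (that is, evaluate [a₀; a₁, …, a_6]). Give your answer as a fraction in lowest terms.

787/137

Start with 2.
1 + 1/(2/1) = 1 + 1/2 = 3/2
10 + 1/(3/2) = 10 + 2/3 = 32/3
1 + 1/(32/3) = 1 + 3/32 = 35/32
2 + 1/(35/32) = 2 + 32/35 = 102/35
1 + 1/(102/35) = 1 + 35/102 = 137/102
5 + 1/(137/102) = 5 + 102/137 = 787/137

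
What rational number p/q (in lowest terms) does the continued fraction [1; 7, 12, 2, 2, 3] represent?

1705/1494

Start with 3.
2 + 1/(3/1) = 2 + 1/3 = 7/3
2 + 1/(7/3) = 2 + 3/7 = 17/7
12 + 1/(17/7) = 12 + 7/17 = 211/17
7 + 1/(211/17) = 7 + 17/211 = 1494/211
1 + 1/(1494/211) = 1 + 211/1494 = 1705/1494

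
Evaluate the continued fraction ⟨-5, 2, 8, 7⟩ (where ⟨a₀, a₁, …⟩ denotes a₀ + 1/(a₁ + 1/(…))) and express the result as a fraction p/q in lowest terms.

Compute successive convergents:
a_0 = -5: -5/1
a_1 = 2: -9/2
a_2 = 8: -77/17
a_3 = 7: -548/121

-548/121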